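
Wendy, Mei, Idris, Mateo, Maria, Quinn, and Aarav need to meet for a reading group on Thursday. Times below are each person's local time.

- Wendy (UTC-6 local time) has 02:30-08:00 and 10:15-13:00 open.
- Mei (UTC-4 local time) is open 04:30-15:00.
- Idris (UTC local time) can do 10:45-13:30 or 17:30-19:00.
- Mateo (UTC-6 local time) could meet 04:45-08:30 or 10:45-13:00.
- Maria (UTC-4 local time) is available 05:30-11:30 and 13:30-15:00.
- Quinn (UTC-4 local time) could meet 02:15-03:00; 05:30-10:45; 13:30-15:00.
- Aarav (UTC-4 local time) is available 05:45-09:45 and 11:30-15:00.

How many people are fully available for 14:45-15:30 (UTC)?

2

Wendy in UTC: 08:30-14:00, 16:15-19:00 (add 6h to convert from UTC-6).
Mei in UTC: 08:30-19:00 (add 4h to convert from UTC-4).
Idris in UTC: 10:45-13:30, 17:30-19:00.
Mateo in UTC: 10:45-14:30, 16:45-19:00 (add 6h to convert from UTC-6).
Maria in UTC: 09:30-15:30, 17:30-19:00 (add 4h to convert from UTC-4).
Quinn in UTC: 06:15-07:00, 09:30-14:45, 17:30-19:00 (add 4h to convert from UTC-4).
Aarav in UTC: 09:45-13:45, 15:30-19:00 (add 4h to convert from UTC-4).
Mei and Maria can make the full 14:45-15:30 slot — that's 2.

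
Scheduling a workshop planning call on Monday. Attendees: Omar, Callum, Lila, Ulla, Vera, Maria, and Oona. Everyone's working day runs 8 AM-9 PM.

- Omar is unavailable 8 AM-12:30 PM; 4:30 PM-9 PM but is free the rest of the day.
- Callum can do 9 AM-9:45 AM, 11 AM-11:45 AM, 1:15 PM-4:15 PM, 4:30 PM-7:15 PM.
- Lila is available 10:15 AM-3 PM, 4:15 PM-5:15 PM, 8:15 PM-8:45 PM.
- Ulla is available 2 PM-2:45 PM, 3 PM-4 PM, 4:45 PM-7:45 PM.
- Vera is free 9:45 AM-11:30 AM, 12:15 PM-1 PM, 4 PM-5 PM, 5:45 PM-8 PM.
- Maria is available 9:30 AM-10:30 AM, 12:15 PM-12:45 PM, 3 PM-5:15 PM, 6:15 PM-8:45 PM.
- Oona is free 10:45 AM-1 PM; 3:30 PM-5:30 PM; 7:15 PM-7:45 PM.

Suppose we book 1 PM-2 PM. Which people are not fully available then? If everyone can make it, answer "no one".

Callum, Maria, Oona, Ulla, Vera

Omar free: 12:30-16:30 (invert busy blocks within the working day).
Callum free: 09:00-09:45, 11:00-11:45, 13:15-16:15, 16:30-19:15.
Lila free: 10:15-15:00, 16:15-17:15, 20:15-20:45.
Ulla free: 14:00-14:45, 15:00-16:00, 16:45-19:45.
Vera free: 09:45-11:30, 12:15-13:00, 16:00-17:00, 17:45-20:00.
Maria free: 09:30-10:30, 12:15-12:45, 15:00-17:15, 18:15-20:45.
Oona free: 10:45-13:00, 15:30-17:30, 19:15-19:45.
Omar: free for 13:00-14:00. Callum: not fully free for 13:00-14:00. Lila: free for 13:00-14:00. Ulla: not fully free for 13:00-14:00. Vera: not fully free for 13:00-14:00. Maria: not fully free for 13:00-14:00. Oona: not fully free for 13:00-14:00.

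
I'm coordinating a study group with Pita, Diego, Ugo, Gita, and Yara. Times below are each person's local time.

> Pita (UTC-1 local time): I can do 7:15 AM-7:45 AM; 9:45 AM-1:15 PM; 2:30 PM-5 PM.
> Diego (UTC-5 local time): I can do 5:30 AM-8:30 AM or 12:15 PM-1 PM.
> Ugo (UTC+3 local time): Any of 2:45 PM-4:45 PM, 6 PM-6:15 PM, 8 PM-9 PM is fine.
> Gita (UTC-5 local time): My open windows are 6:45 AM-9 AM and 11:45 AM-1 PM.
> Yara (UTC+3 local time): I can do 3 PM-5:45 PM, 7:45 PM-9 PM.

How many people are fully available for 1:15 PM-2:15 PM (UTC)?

2

Pita in UTC: 08:15-08:45, 10:45-14:15, 15:30-18:00 (add 1h to convert from UTC-1).
Diego in UTC: 10:30-13:30, 17:15-18:00 (add 5h to convert from UTC-5).
Ugo in UTC: 11:45-13:45, 15:00-15:15, 17:00-18:00 (subtract 3h to convert from UTC+3).
Gita in UTC: 11:45-14:00, 16:45-18:00 (add 5h to convert from UTC-5).
Yara in UTC: 12:00-14:45, 16:45-18:00 (subtract 3h to convert from UTC+3).
Pita and Yara can make the full 13:15-14:15 slot — that's 2.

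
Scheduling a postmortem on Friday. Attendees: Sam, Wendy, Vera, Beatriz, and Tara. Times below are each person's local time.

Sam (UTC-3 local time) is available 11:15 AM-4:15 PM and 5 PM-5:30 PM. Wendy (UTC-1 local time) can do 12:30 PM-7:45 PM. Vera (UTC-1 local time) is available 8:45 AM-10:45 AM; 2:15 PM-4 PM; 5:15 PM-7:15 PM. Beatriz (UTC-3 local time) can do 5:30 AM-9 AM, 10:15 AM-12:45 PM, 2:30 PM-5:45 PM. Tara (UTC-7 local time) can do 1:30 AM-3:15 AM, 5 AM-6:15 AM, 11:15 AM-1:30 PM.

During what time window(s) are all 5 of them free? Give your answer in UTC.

Sam in UTC: 14:15-19:15, 20:00-20:30 (add 3h to convert from UTC-3).
Wendy in UTC: 13:30-20:45 (add 1h to convert from UTC-1).
Vera in UTC: 09:45-11:45, 15:15-17:00, 18:15-20:15 (add 1h to convert from UTC-1).
Beatriz in UTC: 08:30-12:00, 13:15-15:45, 17:30-20:45 (add 3h to convert from UTC-3).
Tara in UTC: 08:30-10:15, 12:00-13:15, 18:15-20:30 (add 7h to convert from UTC-7).
Sam ∩ Wendy: 14:15-19:15, 20:00-20:30.
Sam ∩ Wendy ∩ Vera: 15:15-17:00, 18:15-19:15, 20:00-20:15.
Sam ∩ Wendy ∩ Vera ∩ Beatriz: 15:15-15:45, 18:15-19:15, 20:00-20:15.
Sam ∩ Wendy ∩ Vera ∩ Beatriz ∩ Tara: 18:15-19:15, 20:00-20:15.
So the common availability across everyone is 18:15-19:15, 20:00-20:15.

18:15-19:15, 20:00-20:15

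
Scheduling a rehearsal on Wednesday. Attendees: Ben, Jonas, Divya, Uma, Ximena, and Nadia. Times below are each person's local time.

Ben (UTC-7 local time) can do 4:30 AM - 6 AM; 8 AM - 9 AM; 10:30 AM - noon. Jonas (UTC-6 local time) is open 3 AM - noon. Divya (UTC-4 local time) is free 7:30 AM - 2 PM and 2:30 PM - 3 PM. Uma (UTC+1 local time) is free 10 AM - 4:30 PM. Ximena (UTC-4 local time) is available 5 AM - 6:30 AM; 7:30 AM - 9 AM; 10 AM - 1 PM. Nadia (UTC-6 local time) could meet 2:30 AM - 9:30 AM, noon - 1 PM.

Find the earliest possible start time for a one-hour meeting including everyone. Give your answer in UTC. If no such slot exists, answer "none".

Ben in UTC: 11:30-13:00, 15:00-16:00, 17:30-19:00 (add 7h to convert from UTC-7).
Jonas in UTC: 09:00-18:00 (add 6h to convert from UTC-6).
Divya in UTC: 11:30-18:00, 18:30-19:00 (add 4h to convert from UTC-4).
Uma in UTC: 09:00-15:30 (subtract 1h to convert from UTC+1).
Ximena in UTC: 09:00-10:30, 11:30-13:00, 14:00-17:00 (add 4h to convert from UTC-4).
Nadia in UTC: 08:30-15:30, 18:00-19:00 (add 6h to convert from UTC-6).
Ben ∩ Jonas: 11:30-13:00, 15:00-16:00, 17:30-18:00.
Ben ∩ Jonas ∩ Divya: 11:30-13:00, 15:00-16:00, 17:30-18:00.
Ben ∩ Jonas ∩ Divya ∩ Uma: 11:30-13:00, 15:00-15:30.
Ben ∩ Jonas ∩ Divya ∩ Uma ∩ Ximena: 11:30-13:00, 15:00-15:30.
Ben ∩ Jonas ∩ Divya ∩ Uma ∩ Ximena ∩ Nadia: 11:30-13:00, 15:00-15:30.
Those are the intersection windows.
The first common window of at least 60 minutes is 11:30-13:00, so the earliest start is 11:30.

11:30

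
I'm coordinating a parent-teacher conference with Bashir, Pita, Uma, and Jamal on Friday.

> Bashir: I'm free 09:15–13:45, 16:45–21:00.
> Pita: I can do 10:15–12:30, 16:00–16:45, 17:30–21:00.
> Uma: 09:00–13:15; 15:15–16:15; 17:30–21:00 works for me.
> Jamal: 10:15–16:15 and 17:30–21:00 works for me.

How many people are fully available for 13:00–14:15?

Jamal can make the full 13:00-14:15 slot — that's 1.

1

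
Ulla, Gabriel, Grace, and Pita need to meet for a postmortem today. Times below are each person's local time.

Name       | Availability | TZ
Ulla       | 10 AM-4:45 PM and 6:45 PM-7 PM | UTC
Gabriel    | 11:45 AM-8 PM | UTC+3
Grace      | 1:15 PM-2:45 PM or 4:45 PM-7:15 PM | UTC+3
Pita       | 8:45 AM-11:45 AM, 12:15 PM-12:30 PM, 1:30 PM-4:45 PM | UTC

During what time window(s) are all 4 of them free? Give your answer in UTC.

Ulla in UTC: 10:00-16:45, 18:45-19:00.
Gabriel in UTC: 08:45-17:00 (subtract 3h to convert from UTC+3).
Grace in UTC: 10:15-11:45, 13:45-16:15 (subtract 3h to convert from UTC+3).
Pita in UTC: 08:45-11:45, 12:15-12:30, 13:30-16:45.
Ulla ∩ Gabriel: 10:00-16:45.
Ulla ∩ Gabriel ∩ Grace: 10:15-11:45, 13:45-16:15.
Ulla ∩ Gabriel ∩ Grace ∩ Pita: 10:15-11:45, 13:45-16:15.

10:15-11:45, 13:45-16:15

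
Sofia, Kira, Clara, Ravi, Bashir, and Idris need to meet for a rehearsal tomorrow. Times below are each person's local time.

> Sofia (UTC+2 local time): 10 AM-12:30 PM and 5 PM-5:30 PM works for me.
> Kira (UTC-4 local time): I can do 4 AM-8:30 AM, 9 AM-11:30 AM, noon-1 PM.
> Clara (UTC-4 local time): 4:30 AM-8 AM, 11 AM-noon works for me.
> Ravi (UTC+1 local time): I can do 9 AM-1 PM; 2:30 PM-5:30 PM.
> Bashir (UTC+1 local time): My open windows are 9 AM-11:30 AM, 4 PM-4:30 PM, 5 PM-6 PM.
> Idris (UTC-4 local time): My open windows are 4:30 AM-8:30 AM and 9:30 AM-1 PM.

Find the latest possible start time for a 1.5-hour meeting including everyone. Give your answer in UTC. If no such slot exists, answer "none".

09:00

Sofia in UTC: 08:00-10:30, 15:00-15:30 (subtract 2h to convert from UTC+2).
Kira in UTC: 08:00-12:30, 13:00-15:30, 16:00-17:00 (add 4h to convert from UTC-4).
Clara in UTC: 08:30-12:00, 15:00-16:00 (add 4h to convert from UTC-4).
Ravi in UTC: 08:00-12:00, 13:30-16:30 (subtract 1h to convert from UTC+1).
Bashir in UTC: 08:00-10:30, 15:00-15:30, 16:00-17:00 (subtract 1h to convert from UTC+1).
Idris in UTC: 08:30-12:30, 13:30-17:00 (add 4h to convert from UTC-4).
Sofia ∩ Kira: 08:00-10:30, 15:00-15:30.
Sofia ∩ Kira ∩ Clara: 08:30-10:30, 15:00-15:30.
Sofia ∩ Kira ∩ Clara ∩ Ravi: 08:30-10:30, 15:00-15:30.
Sofia ∩ Kira ∩ Clara ∩ Ravi ∩ Bashir: 08:30-10:30, 15:00-15:30.
Sofia ∩ Kira ∩ Clara ∩ Ravi ∩ Bashir ∩ Idris: 08:30-10:30, 15:00-15:30.
So the common availability across everyone is 08:30-10:30, 15:00-15:30.
The last common window of at least 90 minutes is 08:30-10:30; a 90-minute meeting can start as late as 09:00 and still end by 10:30.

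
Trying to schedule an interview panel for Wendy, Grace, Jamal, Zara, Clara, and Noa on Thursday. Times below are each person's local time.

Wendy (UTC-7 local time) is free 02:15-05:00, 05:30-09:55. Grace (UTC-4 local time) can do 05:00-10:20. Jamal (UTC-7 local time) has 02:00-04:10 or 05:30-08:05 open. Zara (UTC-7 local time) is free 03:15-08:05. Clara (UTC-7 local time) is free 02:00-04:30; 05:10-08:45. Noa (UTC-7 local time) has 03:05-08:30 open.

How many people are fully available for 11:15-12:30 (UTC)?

3

Wendy in UTC: 09:15-12:00, 12:30-16:55 (add 7h to convert from UTC-7).
Grace in UTC: 09:00-14:20 (add 4h to convert from UTC-4).
Jamal in UTC: 09:00-11:10, 12:30-15:05 (add 7h to convert from UTC-7).
Zara in UTC: 10:15-15:05 (add 7h to convert from UTC-7).
Clara in UTC: 09:00-11:30, 12:10-15:45 (add 7h to convert from UTC-7).
Noa in UTC: 10:05-15:30 (add 7h to convert from UTC-7).
Grace, Zara, and Noa can make the full 11:15-12:30 slot — that's 3.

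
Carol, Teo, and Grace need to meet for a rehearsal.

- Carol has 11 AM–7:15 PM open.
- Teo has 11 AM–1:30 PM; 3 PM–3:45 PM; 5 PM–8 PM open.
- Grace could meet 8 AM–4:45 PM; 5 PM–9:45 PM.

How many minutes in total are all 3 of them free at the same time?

Carol ∩ Teo: 11:00-13:30, 15:00-15:45, 17:00-19:15.
Carol ∩ Teo ∩ Grace: 11:00-13:30, 15:00-15:45, 17:00-19:15.
So the common availability across everyone is 11:00-13:30, 15:00-15:45, 17:00-19:15.
Summing the common windows: 150 + 45 + 135 = 330 minutes.

330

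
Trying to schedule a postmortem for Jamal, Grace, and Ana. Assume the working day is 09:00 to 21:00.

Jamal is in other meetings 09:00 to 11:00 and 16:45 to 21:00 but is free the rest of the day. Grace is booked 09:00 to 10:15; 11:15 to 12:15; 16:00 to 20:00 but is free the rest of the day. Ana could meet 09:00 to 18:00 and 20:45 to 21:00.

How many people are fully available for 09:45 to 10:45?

Jamal free: 11:00-16:45 (invert busy blocks within the working day).
Grace free: 10:15-11:15, 12:15-16:00, 20:00-21:00 (invert busy blocks within the working day).
Ana free: 09:00-18:00, 20:45-21:00.
Ana can make the full 09:45-10:45 slot — that's 1.

1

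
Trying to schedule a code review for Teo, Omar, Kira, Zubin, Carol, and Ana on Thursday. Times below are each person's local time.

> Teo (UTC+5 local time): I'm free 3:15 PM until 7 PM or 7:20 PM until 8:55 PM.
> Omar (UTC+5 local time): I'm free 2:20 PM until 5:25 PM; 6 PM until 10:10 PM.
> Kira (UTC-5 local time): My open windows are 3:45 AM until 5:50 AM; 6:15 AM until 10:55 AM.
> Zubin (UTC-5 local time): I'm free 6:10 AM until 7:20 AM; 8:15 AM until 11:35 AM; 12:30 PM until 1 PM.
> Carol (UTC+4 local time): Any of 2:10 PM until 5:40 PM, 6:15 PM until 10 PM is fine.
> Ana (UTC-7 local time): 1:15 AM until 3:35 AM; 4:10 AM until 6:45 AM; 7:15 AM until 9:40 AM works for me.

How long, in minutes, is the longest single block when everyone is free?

95

Teo in UTC: 10:15-14:00, 14:20-15:55 (subtract 5h to convert from UTC+5).
Omar in UTC: 09:20-12:25, 13:00-17:10 (subtract 5h to convert from UTC+5).
Kira in UTC: 08:45-10:50, 11:15-15:55 (add 5h to convert from UTC-5).
Zubin in UTC: 11:10-12:20, 13:15-16:35, 17:30-18:00 (add 5h to convert from UTC-5).
Carol in UTC: 10:10-13:40, 14:15-18:00 (subtract 4h to convert from UTC+4).
Ana in UTC: 08:15-10:35, 11:10-13:45, 14:15-16:40 (add 7h to convert from UTC-7).
Teo ∩ Omar: 10:15-12:25, 13:00-14:00, 14:20-15:55.
Teo ∩ Omar ∩ Kira: 10:15-10:50, 11:15-12:25, 13:00-14:00, 14:20-15:55.
Teo ∩ Omar ∩ Kira ∩ Zubin: 11:15-12:20, 13:15-14:00, 14:20-15:55.
Teo ∩ Omar ∩ Kira ∩ Zubin ∩ Carol: 11:15-12:20, 13:15-13:40, 14:20-15:55.
Teo ∩ Omar ∩ Kira ∩ Zubin ∩ Carol ∩ Ana: 11:15-12:20, 13:15-13:40, 14:20-15:55.
The longest is 14:20-15:55 at 95 minutes.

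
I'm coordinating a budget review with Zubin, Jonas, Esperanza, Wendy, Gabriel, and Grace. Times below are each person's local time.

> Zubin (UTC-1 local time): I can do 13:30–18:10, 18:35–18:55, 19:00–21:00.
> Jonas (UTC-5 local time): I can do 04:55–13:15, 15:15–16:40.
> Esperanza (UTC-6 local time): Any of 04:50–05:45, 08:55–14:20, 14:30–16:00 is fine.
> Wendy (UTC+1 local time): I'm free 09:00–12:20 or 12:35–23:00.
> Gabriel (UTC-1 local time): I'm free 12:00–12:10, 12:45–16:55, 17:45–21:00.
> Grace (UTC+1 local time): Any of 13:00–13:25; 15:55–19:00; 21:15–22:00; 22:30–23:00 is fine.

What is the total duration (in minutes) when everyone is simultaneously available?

225

Zubin in UTC: 14:30-19:10, 19:35-19:55, 20:00-22:00 (add 1h to convert from UTC-1).
Jonas in UTC: 09:55-18:15, 20:15-21:40 (add 5h to convert from UTC-5).
Esperanza in UTC: 10:50-11:45, 14:55-20:20, 20:30-22:00 (add 6h to convert from UTC-6).
Wendy in UTC: 08:00-11:20, 11:35-22:00 (subtract 1h to convert from UTC+1).
Gabriel in UTC: 13:00-13:10, 13:45-17:55, 18:45-22:00 (add 1h to convert from UTC-1).
Grace in UTC: 12:00-12:25, 14:55-18:00, 20:15-21:00, 21:30-22:00 (subtract 1h to convert from UTC+1).
Zubin ∩ Jonas: 14:30-18:15, 20:15-21:40.
Zubin ∩ Jonas ∩ Esperanza: 14:55-18:15, 20:15-20:20, 20:30-21:40.
Zubin ∩ Jonas ∩ Esperanza ∩ Wendy: 14:55-18:15, 20:15-20:20, 20:30-21:40.
Zubin ∩ Jonas ∩ Esperanza ∩ Wendy ∩ Gabriel: 14:55-17:55, 20:15-20:20, 20:30-21:40.
Zubin ∩ Jonas ∩ Esperanza ∩ Wendy ∩ Gabriel ∩ Grace: 14:55-17:55, 20:15-20:20, 20:30-21:00, 21:30-21:40.
Summing the common windows: 180 + 5 + 30 + 10 = 225 minutes.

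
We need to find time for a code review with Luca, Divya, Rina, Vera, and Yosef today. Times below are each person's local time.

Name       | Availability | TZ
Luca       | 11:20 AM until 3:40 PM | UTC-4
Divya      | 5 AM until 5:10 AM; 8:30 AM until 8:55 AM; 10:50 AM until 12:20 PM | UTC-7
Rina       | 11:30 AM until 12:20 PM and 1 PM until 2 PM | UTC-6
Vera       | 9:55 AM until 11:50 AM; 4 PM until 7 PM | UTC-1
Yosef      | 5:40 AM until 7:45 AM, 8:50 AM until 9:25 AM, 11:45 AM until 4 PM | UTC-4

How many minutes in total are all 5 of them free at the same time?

50

Luca in UTC: 15:20-19:40 (add 4h to convert from UTC-4).
Divya in UTC: 12:00-12:10, 15:30-15:55, 17:50-19:20 (add 7h to convert from UTC-7).
Rina in UTC: 17:30-18:20, 19:00-20:00 (add 6h to convert from UTC-6).
Vera in UTC: 10:55-12:50, 17:00-20:00 (add 1h to convert from UTC-1).
Yosef in UTC: 09:40-11:45, 12:50-13:25, 15:45-20:00 (add 4h to convert from UTC-4).
Luca ∩ Divya: 15:30-15:55, 17:50-19:20.
Luca ∩ Divya ∩ Rina: 17:50-18:20, 19:00-19:20.
Luca ∩ Divya ∩ Rina ∩ Vera: 17:50-18:20, 19:00-19:20.
Luca ∩ Divya ∩ Rina ∩ Vera ∩ Yosef: 17:50-18:20, 19:00-19:20.
Summing the common windows: 30 + 20 = 50 minutes.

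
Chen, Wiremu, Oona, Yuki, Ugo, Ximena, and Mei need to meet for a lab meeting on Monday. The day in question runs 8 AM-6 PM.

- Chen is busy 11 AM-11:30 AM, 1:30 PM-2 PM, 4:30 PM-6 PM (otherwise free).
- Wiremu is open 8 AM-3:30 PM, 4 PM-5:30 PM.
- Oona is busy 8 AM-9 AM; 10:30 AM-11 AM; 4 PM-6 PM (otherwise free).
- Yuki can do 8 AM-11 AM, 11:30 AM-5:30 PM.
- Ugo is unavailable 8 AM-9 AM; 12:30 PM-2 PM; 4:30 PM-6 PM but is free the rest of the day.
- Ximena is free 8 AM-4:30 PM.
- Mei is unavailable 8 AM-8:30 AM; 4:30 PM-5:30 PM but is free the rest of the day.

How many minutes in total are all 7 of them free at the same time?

Chen free: 08:00-11:00, 11:30-13:30, 14:00-16:30 (invert busy blocks within the working day).
Wiremu free: 08:00-15:30, 16:00-17:30.
Oona free: 09:00-10:30, 11:00-16:00 (invert busy blocks within the working day).
Yuki free: 08:00-11:00, 11:30-17:30.
Ugo free: 09:00-12:30, 14:00-16:30 (invert busy blocks within the working day).
Ximena free: 08:00-16:30.
Mei free: 08:30-16:30, 17:30-18:00 (invert busy blocks within the working day).
Chen ∩ Wiremu: 08:00-11:00, 11:30-13:30, 14:00-15:30, 16:00-16:30.
Chen ∩ Wiremu ∩ Oona: 09:00-10:30, 11:30-13:30, 14:00-15:30.
Chen ∩ Wiremu ∩ Oona ∩ Yuki: 09:00-10:30, 11:30-13:30, 14:00-15:30.
Chen ∩ Wiremu ∩ Oona ∩ Yuki ∩ Ugo: 09:00-10:30, 11:30-12:30, 14:00-15:30.
Chen ∩ Wiremu ∩ Oona ∩ Yuki ∩ Ugo ∩ Ximena: 09:00-10:30, 11:30-12:30, 14:00-15:30.
Chen ∩ Wiremu ∩ Oona ∩ Yuki ∩ Ugo ∩ Ximena ∩ Mei: 09:00-10:30, 11:30-12:30, 14:00-15:30.
Summing the common windows: 90 + 60 + 90 = 240 minutes.

240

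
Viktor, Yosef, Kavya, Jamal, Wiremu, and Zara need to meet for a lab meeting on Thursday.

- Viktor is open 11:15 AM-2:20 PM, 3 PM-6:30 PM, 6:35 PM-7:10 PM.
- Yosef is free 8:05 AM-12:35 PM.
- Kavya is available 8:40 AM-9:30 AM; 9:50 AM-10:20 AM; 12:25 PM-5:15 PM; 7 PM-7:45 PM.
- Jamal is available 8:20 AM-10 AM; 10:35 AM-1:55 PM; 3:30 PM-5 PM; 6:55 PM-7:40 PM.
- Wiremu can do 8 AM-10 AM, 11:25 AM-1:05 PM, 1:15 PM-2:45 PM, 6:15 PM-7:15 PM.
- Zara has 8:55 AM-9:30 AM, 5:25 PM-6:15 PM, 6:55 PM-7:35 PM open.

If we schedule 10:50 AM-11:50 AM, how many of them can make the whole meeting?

2

Yosef and Jamal can make the full 10:50-11:50 slot — that's 2.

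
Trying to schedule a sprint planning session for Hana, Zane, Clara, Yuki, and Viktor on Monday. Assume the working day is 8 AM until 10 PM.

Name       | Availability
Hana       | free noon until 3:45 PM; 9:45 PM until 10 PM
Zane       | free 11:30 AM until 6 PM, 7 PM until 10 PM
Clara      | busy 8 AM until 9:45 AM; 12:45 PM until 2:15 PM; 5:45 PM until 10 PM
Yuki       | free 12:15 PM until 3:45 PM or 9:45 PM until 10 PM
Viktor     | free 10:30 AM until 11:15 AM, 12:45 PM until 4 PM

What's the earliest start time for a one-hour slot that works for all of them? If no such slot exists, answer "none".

14:15

Hana free: 12:00-15:45, 21:45-22:00.
Zane free: 11:30-18:00, 19:00-22:00.
Clara free: 09:45-12:45, 14:15-17:45 (invert busy blocks within the working day).
Yuki free: 12:15-15:45, 21:45-22:00.
Viktor free: 10:30-11:15, 12:45-16:00.
Hana ∩ Zane: 12:00-15:45, 21:45-22:00.
Hana ∩ Zane ∩ Clara: 12:00-12:45, 14:15-15:45.
Hana ∩ Zane ∩ Clara ∩ Yuki: 12:15-12:45, 14:15-15:45.
Hana ∩ Zane ∩ Clara ∩ Yuki ∩ Viktor: 14:15-15:45.
Those are the intersection windows.
The first common window of at least 60 minutes is 14:15-15:45, so the earliest start is 14:15.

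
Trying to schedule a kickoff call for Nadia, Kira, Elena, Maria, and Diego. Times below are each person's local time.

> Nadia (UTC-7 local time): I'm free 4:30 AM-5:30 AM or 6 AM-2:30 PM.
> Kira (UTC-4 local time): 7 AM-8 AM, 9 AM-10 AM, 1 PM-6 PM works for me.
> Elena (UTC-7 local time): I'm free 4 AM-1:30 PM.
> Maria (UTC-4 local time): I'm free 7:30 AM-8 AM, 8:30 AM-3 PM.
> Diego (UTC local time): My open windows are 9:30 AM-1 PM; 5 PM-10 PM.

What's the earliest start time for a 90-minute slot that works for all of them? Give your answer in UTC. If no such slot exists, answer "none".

17:00

Nadia in UTC: 11:30-12:30, 13:00-21:30 (add 7h to convert from UTC-7).
Kira in UTC: 11:00-12:00, 13:00-14:00, 17:00-22:00 (add 4h to convert from UTC-4).
Elena in UTC: 11:00-20:30 (add 7h to convert from UTC-7).
Maria in UTC: 11:30-12:00, 12:30-19:00 (add 4h to convert from UTC-4).
Diego in UTC: 09:30-13:00, 17:00-22:00.
Nadia ∩ Kira: 11:30-12:00, 13:00-14:00, 17:00-21:30.
Nadia ∩ Kira ∩ Elena: 11:30-12:00, 13:00-14:00, 17:00-20:30.
Nadia ∩ Kira ∩ Elena ∩ Maria: 11:30-12:00, 13:00-14:00, 17:00-19:00.
Nadia ∩ Kira ∩ Elena ∩ Maria ∩ Diego: 11:30-12:00, 17:00-19:00.
The first common window of at least 90 minutes is 17:00-19:00, so the earliest start is 17:00.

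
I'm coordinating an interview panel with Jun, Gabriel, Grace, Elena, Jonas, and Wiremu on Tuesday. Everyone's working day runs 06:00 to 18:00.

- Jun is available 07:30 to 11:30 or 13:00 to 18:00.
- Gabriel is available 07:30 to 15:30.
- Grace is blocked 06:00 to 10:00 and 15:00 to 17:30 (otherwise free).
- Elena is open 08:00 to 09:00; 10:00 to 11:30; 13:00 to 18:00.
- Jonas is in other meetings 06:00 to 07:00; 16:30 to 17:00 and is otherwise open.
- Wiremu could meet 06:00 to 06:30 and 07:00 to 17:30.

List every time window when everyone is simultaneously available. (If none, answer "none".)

Jun free: 07:30-11:30, 13:00-18:00.
Gabriel free: 07:30-15:30.
Grace free: 10:00-15:00, 17:30-18:00 (invert busy blocks within the working day).
Elena free: 08:00-09:00, 10:00-11:30, 13:00-18:00.
Jonas free: 07:00-16:30, 17:00-18:00 (invert busy blocks within the working day).
Wiremu free: 06:00-06:30, 07:00-17:30.
Jun ∩ Gabriel: 07:30-11:30, 13:00-15:30.
Jun ∩ Gabriel ∩ Grace: 10:00-11:30, 13:00-15:00.
Jun ∩ Gabriel ∩ Grace ∩ Elena: 10:00-11:30, 13:00-15:00.
Jun ∩ Gabriel ∩ Grace ∩ Elena ∩ Jonas: 10:00-11:30, 13:00-15:00.
Jun ∩ Gabriel ∩ Grace ∩ Elena ∩ Jonas ∩ Wiremu: 10:00-11:30, 13:00-15:00.
Those are the intersection windows.

10:00-11:30, 13:00-15:00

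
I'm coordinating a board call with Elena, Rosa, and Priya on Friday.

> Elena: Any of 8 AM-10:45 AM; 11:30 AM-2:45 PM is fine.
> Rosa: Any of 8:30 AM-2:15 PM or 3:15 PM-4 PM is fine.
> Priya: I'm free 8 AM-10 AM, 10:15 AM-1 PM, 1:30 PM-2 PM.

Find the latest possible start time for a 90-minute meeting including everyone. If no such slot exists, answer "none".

11:30

Elena ∩ Rosa: 08:30-10:45, 11:30-14:15.
Elena ∩ Rosa ∩ Priya: 08:30-10:00, 10:15-10:45, 11:30-13:00, 13:30-14:00.
So the common availability across everyone is 08:30-10:00, 10:15-10:45, 11:30-13:00, 13:30-14:00.
The last common window of at least 90 minutes is 11:30-13:00; a 90-minute meeting can start as late as 11:30 and still end by 13:00.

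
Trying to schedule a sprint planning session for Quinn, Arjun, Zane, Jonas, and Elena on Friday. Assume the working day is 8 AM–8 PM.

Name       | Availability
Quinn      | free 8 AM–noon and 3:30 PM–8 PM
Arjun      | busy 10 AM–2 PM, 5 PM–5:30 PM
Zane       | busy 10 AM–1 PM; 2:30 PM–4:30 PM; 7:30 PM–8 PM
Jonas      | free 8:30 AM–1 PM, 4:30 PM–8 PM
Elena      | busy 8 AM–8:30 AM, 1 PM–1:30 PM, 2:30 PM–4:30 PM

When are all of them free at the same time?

08:30-10:00, 16:30-17:00, 17:30-19:30

Quinn free: 08:00-12:00, 15:30-20:00.
Arjun free: 08:00-10:00, 14:00-17:00, 17:30-20:00 (invert busy blocks within the working day).
Zane free: 08:00-10:00, 13:00-14:30, 16:30-19:30 (invert busy blocks within the working day).
Jonas free: 08:30-13:00, 16:30-20:00.
Elena free: 08:30-13:00, 13:30-14:30, 16:30-20:00 (invert busy blocks within the working day).
Quinn ∩ Arjun: 08:00-10:00, 15:30-17:00, 17:30-20:00.
Quinn ∩ Arjun ∩ Zane: 08:00-10:00, 16:30-17:00, 17:30-19:30.
Quinn ∩ Arjun ∩ Zane ∩ Jonas: 08:30-10:00, 16:30-17:00, 17:30-19:30.
Quinn ∩ Arjun ∩ Zane ∩ Jonas ∩ Elena: 08:30-10:00, 16:30-17:00, 17:30-19:30.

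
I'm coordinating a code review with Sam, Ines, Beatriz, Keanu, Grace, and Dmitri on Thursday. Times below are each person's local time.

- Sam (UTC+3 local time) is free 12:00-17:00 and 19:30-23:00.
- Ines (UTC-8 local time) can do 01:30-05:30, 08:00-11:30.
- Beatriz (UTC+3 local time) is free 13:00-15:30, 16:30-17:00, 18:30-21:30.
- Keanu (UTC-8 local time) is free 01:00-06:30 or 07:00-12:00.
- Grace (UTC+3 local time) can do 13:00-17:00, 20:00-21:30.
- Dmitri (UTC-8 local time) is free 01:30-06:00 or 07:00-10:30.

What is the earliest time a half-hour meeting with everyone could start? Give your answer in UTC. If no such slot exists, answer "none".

Sam in UTC: 09:00-14:00, 16:30-20:00 (subtract 3h to convert from UTC+3).
Ines in UTC: 09:30-13:30, 16:00-19:30 (add 8h to convert from UTC-8).
Beatriz in UTC: 10:00-12:30, 13:30-14:00, 15:30-18:30 (subtract 3h to convert from UTC+3).
Keanu in UTC: 09:00-14:30, 15:00-20:00 (add 8h to convert from UTC-8).
Grace in UTC: 10:00-14:00, 17:00-18:30 (subtract 3h to convert from UTC+3).
Dmitri in UTC: 09:30-14:00, 15:00-18:30 (add 8h to convert from UTC-8).
Sam ∩ Ines: 09:30-13:30, 16:30-19:30.
Sam ∩ Ines ∩ Beatriz: 10:00-12:30, 16:30-18:30.
Sam ∩ Ines ∩ Beatriz ∩ Keanu: 10:00-12:30, 16:30-18:30.
Sam ∩ Ines ∩ Beatriz ∩ Keanu ∩ Grace: 10:00-12:30, 17:00-18:30.
Sam ∩ Ines ∩ Beatriz ∩ Keanu ∩ Grace ∩ Dmitri: 10:00-12:30, 17:00-18:30.
The first common window of at least 30 minutes is 10:00-12:30, so the earliest start is 10:00.

10:00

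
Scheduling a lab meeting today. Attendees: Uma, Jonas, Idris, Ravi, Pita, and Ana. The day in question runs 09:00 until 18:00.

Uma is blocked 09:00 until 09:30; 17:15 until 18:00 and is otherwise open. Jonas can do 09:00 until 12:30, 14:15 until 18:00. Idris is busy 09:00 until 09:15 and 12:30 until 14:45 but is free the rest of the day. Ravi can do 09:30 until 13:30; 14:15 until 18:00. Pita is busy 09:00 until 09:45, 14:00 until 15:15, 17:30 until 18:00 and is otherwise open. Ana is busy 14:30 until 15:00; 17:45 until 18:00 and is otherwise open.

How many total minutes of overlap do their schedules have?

Uma free: 09:30-17:15 (invert busy blocks within the working day).
Jonas free: 09:00-12:30, 14:15-18:00.
Idris free: 09:15-12:30, 14:45-18:00 (invert busy blocks within the working day).
Ravi free: 09:30-13:30, 14:15-18:00.
Pita free: 09:45-14:00, 15:15-17:30 (invert busy blocks within the working day).
Ana free: 09:00-14:30, 15:00-17:45 (invert busy blocks within the working day).
Uma ∩ Jonas: 09:30-12:30, 14:15-17:15.
Uma ∩ Jonas ∩ Idris: 09:30-12:30, 14:45-17:15.
Uma ∩ Jonas ∩ Idris ∩ Ravi: 09:30-12:30, 14:45-17:15.
Uma ∩ Jonas ∩ Idris ∩ Ravi ∩ Pita: 09:45-12:30, 15:15-17:15.
Uma ∩ Jonas ∩ Idris ∩ Ravi ∩ Pita ∩ Ana: 09:45-12:30, 15:15-17:15.
Summing the common windows: 165 + 120 = 285 minutes.

285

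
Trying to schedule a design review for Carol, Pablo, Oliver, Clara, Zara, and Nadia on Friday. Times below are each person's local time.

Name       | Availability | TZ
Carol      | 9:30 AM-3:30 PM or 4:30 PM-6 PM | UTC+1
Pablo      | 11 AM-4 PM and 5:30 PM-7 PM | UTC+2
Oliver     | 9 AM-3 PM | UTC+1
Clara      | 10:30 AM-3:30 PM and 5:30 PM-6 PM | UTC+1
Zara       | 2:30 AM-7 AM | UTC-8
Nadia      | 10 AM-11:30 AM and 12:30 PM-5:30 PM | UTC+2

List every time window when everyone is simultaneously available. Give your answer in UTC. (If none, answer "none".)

10:30-14:00

Carol in UTC: 08:30-14:30, 15:30-17:00 (subtract 1h to convert from UTC+1).
Pablo in UTC: 09:00-14:00, 15:30-17:00 (subtract 2h to convert from UTC+2).
Oliver in UTC: 08:00-14:00 (subtract 1h to convert from UTC+1).
Clara in UTC: 09:30-14:30, 16:30-17:00 (subtract 1h to convert from UTC+1).
Zara in UTC: 10:30-15:00 (add 8h to convert from UTC-8).
Nadia in UTC: 08:00-09:30, 10:30-15:30 (subtract 2h to convert from UTC+2).
Carol ∩ Pablo: 09:00-14:00, 15:30-17:00.
Carol ∩ Pablo ∩ Oliver: 09:00-14:00.
Carol ∩ Pablo ∩ Oliver ∩ Clara: 09:30-14:00.
Carol ∩ Pablo ∩ Oliver ∩ Clara ∩ Zara: 10:30-14:00.
Carol ∩ Pablo ∩ Oliver ∩ Clara ∩ Zara ∩ Nadia: 10:30-14:00.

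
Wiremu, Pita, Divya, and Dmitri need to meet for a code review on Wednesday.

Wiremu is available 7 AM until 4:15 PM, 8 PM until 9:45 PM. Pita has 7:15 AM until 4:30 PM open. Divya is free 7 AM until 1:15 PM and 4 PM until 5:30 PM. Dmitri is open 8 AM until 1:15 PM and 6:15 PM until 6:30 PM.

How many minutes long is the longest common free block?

Wiremu ∩ Pita: 07:15-16:15.
Wiremu ∩ Pita ∩ Divya: 07:15-13:15, 16:00-16:15.
Wiremu ∩ Pita ∩ Divya ∩ Dmitri: 08:00-13:15.
The longest is 08:00-13:15 at 315 minutes.

315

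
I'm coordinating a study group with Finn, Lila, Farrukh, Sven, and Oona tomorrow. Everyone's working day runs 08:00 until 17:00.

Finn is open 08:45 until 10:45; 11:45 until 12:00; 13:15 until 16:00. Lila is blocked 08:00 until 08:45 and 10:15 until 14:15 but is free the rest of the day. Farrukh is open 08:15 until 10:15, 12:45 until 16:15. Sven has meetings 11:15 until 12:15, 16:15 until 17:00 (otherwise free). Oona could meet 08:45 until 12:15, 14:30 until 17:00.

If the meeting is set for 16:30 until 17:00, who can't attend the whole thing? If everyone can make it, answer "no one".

Farrukh, Finn, Sven

Finn free: 08:45-10:45, 11:45-12:00, 13:15-16:00.
Lila free: 08:45-10:15, 14:15-17:00 (invert busy blocks within the working day).
Farrukh free: 08:15-10:15, 12:45-16:15.
Sven free: 08:00-11:15, 12:15-16:15 (invert busy blocks within the working day).
Oona free: 08:45-12:15, 14:30-17:00.
Finn: not fully free for 16:30-17:00. Lila: free for 16:30-17:00. Farrukh: not fully free for 16:30-17:00. Sven: not fully free for 16:30-17:00. Oona: free for 16:30-17:00.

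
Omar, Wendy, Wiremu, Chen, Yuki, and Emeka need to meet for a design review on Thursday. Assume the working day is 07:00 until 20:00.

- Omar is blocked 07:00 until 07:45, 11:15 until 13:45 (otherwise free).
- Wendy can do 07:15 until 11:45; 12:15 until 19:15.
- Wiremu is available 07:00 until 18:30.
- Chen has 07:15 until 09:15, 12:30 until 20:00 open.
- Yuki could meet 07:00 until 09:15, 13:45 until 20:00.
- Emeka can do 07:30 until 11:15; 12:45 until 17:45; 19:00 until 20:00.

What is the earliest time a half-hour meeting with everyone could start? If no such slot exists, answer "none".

Omar free: 07:45-11:15, 13:45-20:00 (invert busy blocks within the working day).
Wendy free: 07:15-11:45, 12:15-19:15.
Wiremu free: 07:00-18:30.
Chen free: 07:15-09:15, 12:30-20:00.
Yuki free: 07:00-09:15, 13:45-20:00.
Emeka free: 07:30-11:15, 12:45-17:45, 19:00-20:00.
Omar ∩ Wendy: 07:45-11:15, 13:45-19:15.
Omar ∩ Wendy ∩ Wiremu: 07:45-11:15, 13:45-18:30.
Omar ∩ Wendy ∩ Wiremu ∩ Chen: 07:45-09:15, 13:45-18:30.
Omar ∩ Wendy ∩ Wiremu ∩ Chen ∩ Yuki: 07:45-09:15, 13:45-18:30.
Omar ∩ Wendy ∩ Wiremu ∩ Chen ∩ Yuki ∩ Emeka: 07:45-09:15, 13:45-17:45.
Those are the intersection windows.
The first common window of at least 30 minutes is 07:45-09:15, so the earliest start is 07:45.

07:45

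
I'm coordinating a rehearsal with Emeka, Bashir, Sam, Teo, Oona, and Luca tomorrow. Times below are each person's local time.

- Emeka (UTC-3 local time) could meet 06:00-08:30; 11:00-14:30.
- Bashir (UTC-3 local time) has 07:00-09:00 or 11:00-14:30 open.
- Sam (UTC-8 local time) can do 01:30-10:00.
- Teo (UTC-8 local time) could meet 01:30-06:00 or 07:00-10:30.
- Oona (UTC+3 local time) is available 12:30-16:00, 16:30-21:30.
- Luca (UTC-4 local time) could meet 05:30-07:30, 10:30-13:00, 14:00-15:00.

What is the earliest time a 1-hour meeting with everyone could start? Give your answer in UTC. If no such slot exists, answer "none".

Emeka in UTC: 09:00-11:30, 14:00-17:30 (add 3h to convert from UTC-3).
Bashir in UTC: 10:00-12:00, 14:00-17:30 (add 3h to convert from UTC-3).
Sam in UTC: 09:30-18:00 (add 8h to convert from UTC-8).
Teo in UTC: 09:30-14:00, 15:00-18:30 (add 8h to convert from UTC-8).
Oona in UTC: 09:30-13:00, 13:30-18:30 (subtract 3h to convert from UTC+3).
Luca in UTC: 09:30-11:30, 14:30-17:00, 18:00-19:00 (add 4h to convert from UTC-4).
Emeka ∩ Bashir: 10:00-11:30, 14:00-17:30.
Emeka ∩ Bashir ∩ Sam: 10:00-11:30, 14:00-17:30.
Emeka ∩ Bashir ∩ Sam ∩ Teo: 10:00-11:30, 15:00-17:30.
Emeka ∩ Bashir ∩ Sam ∩ Teo ∩ Oona: 10:00-11:30, 15:00-17:30.
Emeka ∩ Bashir ∩ Sam ∩ Teo ∩ Oona ∩ Luca: 10:00-11:30, 15:00-17:00.
The first common window of at least 60 minutes is 10:00-11:30, so the earliest start is 10:00.

10:00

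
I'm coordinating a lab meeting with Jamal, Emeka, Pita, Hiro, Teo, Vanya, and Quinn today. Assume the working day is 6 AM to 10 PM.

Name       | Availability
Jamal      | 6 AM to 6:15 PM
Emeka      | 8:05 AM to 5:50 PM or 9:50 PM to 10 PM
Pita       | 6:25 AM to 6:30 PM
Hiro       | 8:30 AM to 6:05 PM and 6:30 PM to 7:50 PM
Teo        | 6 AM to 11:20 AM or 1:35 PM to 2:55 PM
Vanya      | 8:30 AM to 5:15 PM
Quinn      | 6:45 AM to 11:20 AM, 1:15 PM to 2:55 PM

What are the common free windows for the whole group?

08:30-11:20, 13:35-14:55

Jamal ∩ Emeka: 08:05-17:50.
Jamal ∩ Emeka ∩ Pita: 08:05-17:50.
Jamal ∩ Emeka ∩ Pita ∩ Hiro: 08:30-17:50.
Jamal ∩ Emeka ∩ Pita ∩ Hiro ∩ Teo: 08:30-11:20, 13:35-14:55.
Jamal ∩ Emeka ∩ Pita ∩ Hiro ∩ Teo ∩ Vanya: 08:30-11:20, 13:35-14:55.
Jamal ∩ Emeka ∩ Pita ∩ Hiro ∩ Teo ∩ Vanya ∩ Quinn: 08:30-11:20, 13:35-14:55.
Those are the intersection windows.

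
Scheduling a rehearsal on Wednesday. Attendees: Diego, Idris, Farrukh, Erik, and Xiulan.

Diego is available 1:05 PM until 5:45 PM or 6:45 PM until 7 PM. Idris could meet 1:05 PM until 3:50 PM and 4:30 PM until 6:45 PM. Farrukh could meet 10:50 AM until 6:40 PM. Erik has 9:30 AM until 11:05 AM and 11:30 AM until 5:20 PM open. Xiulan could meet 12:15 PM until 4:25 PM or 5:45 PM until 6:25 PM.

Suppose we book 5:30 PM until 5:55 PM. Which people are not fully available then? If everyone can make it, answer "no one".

Diego: not fully free for 17:30-17:55. Idris: free for 17:30-17:55. Farrukh: free for 17:30-17:55. Erik: not fully free for 17:30-17:55. Xiulan: not fully free for 17:30-17:55.

Diego, Erik, Xiulan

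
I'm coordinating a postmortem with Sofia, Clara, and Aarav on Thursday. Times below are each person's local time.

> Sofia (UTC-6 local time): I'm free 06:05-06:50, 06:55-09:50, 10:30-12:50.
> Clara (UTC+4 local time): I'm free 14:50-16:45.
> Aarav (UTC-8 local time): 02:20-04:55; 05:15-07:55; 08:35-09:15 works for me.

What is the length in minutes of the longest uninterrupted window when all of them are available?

40

Sofia in UTC: 12:05-12:50, 12:55-15:50, 16:30-18:50 (add 6h to convert from UTC-6).
Clara in UTC: 10:50-12:45 (subtract 4h to convert from UTC+4).
Aarav in UTC: 10:20-12:55, 13:15-15:55, 16:35-17:15 (add 8h to convert from UTC-8).
Sofia ∩ Clara: 12:05-12:45.
Sofia ∩ Clara ∩ Aarav: 12:05-12:45.
Those are the intersection windows.
The longest is 12:05-12:45 at 40 minutes.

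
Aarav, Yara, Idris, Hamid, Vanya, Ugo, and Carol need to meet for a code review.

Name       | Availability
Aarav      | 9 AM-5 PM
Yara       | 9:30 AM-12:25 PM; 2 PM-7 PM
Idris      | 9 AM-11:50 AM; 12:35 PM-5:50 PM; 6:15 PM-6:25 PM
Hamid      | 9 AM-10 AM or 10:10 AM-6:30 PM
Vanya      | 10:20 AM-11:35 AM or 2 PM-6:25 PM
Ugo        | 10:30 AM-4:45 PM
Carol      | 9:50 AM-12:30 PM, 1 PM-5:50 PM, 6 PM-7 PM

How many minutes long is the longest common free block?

165

Aarav ∩ Yara: 09:30-12:25, 14:00-17:00.
Aarav ∩ Yara ∩ Idris: 09:30-11:50, 14:00-17:00.
Aarav ∩ Yara ∩ Idris ∩ Hamid: 09:30-10:00, 10:10-11:50, 14:00-17:00.
Aarav ∩ Yara ∩ Idris ∩ Hamid ∩ Vanya: 10:20-11:35, 14:00-17:00.
Aarav ∩ Yara ∩ Idris ∩ Hamid ∩ Vanya ∩ Ugo: 10:30-11:35, 14:00-16:45.
Aarav ∩ Yara ∩ Idris ∩ Hamid ∩ Vanya ∩ Ugo ∩ Carol: 10:30-11:35, 14:00-16:45.
Those are the intersection windows.
The longest is 14:00-16:45 at 165 minutes.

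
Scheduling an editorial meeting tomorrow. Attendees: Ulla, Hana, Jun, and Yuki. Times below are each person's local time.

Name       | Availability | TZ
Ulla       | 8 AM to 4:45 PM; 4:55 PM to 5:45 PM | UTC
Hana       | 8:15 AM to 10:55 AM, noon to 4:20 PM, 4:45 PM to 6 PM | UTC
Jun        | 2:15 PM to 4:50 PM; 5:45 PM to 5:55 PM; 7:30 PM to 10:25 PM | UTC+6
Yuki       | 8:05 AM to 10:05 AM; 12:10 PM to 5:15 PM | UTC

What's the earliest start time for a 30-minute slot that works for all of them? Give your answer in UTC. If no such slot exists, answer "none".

Ulla in UTC: 08:00-16:45, 16:55-17:45.
Hana in UTC: 08:15-10:55, 12:00-16:20, 16:45-18:00.
Jun in UTC: 08:15-10:50, 11:45-11:55, 13:30-16:25 (subtract 6h to convert from UTC+6).
Yuki in UTC: 08:05-10:05, 12:10-17:15.
Ulla ∩ Hana: 08:15-10:55, 12:00-16:20, 16:55-17:45.
Ulla ∩ Hana ∩ Jun: 08:15-10:50, 13:30-16:20.
Ulla ∩ Hana ∩ Jun ∩ Yuki: 08:15-10:05, 13:30-16:20.
Those are the intersection windows.
The first common window of at least 30 minutes is 08:15-10:05, so the earliest start is 08:15.

08:15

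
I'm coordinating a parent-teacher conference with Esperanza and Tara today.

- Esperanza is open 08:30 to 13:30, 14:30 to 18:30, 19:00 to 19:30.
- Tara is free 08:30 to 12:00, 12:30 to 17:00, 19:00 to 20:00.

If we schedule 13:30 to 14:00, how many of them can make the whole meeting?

1

Tara can make the full 13:30-14:00 slot — that's 1.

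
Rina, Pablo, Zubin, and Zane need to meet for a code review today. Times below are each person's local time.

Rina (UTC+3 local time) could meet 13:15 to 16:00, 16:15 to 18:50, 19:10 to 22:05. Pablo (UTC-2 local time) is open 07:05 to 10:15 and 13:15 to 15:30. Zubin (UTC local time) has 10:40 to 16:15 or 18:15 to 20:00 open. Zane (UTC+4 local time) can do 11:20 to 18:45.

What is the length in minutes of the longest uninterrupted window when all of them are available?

95

Rina in UTC: 10:15-13:00, 13:15-15:50, 16:10-19:05 (subtract 3h to convert from UTC+3).
Pablo in UTC: 09:05-12:15, 15:15-17:30 (add 2h to convert from UTC-2).
Zubin in UTC: 10:40-16:15, 18:15-20:00.
Zane in UTC: 07:20-14:45 (subtract 4h to convert from UTC+4).
Rina ∩ Pablo: 10:15-12:15, 15:15-15:50, 16:10-17:30.
Rina ∩ Pablo ∩ Zubin: 10:40-12:15, 15:15-15:50, 16:10-16:15.
Rina ∩ Pablo ∩ Zubin ∩ Zane: 10:40-12:15.
So the common availability across everyone is 10:40-12:15.
The longest is 10:40-12:15 at 95 minutes.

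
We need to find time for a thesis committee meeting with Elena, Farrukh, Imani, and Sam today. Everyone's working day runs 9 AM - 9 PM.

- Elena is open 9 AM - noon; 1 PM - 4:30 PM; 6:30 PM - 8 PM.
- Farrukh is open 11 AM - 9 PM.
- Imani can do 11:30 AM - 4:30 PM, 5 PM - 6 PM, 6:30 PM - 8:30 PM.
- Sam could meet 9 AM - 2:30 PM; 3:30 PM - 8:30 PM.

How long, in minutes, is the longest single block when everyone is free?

90

Elena ∩ Farrukh: 11:00-12:00, 13:00-16:30, 18:30-20:00.
Elena ∩ Farrukh ∩ Imani: 11:30-12:00, 13:00-16:30, 18:30-20:00.
Elena ∩ Farrukh ∩ Imani ∩ Sam: 11:30-12:00, 13:00-14:30, 15:30-16:30, 18:30-20:00.
The longest is 13:00-14:30 at 90 minutes.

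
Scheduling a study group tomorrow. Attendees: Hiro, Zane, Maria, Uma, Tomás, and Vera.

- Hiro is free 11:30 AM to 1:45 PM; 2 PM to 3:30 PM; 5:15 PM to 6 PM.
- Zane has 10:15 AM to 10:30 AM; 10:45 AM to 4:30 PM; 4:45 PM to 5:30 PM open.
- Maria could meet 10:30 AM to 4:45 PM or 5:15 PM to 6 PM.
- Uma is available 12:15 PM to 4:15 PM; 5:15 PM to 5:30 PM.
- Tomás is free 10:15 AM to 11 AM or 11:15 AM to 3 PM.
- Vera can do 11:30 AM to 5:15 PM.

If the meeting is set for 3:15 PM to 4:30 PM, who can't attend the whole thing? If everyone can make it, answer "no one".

Hiro, Tomás, Uma

Hiro: not fully free for 15:15-16:30. Zane: free for 15:15-16:30. Maria: free for 15:15-16:30. Uma: not fully free for 15:15-16:30. Tomás: not fully free for 15:15-16:30. Vera: free for 15:15-16:30.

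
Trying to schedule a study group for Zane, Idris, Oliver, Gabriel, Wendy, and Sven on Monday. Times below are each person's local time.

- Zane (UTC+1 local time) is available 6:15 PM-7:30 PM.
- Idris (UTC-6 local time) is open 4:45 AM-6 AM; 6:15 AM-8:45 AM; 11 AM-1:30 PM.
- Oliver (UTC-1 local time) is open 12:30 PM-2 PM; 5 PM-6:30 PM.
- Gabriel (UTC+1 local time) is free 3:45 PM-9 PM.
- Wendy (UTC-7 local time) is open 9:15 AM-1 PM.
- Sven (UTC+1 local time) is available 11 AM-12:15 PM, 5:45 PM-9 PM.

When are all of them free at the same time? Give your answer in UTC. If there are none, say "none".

Zane in UTC: 17:15-18:30 (subtract 1h to convert from UTC+1).
Idris in UTC: 10:45-12:00, 12:15-14:45, 17:00-19:30 (add 6h to convert from UTC-6).
Oliver in UTC: 13:30-15:00, 18:00-19:30 (add 1h to convert from UTC-1).
Gabriel in UTC: 14:45-20:00 (subtract 1h to convert from UTC+1).
Wendy in UTC: 16:15-20:00 (add 7h to convert from UTC-7).
Sven in UTC: 10:00-11:15, 16:45-20:00 (subtract 1h to convert from UTC+1).
Zane ∩ Idris: 17:15-18:30.
Zane ∩ Idris ∩ Oliver: 18:00-18:30.
Zane ∩ Idris ∩ Oliver ∩ Gabriel: 18:00-18:30.
Zane ∩ Idris ∩ Oliver ∩ Gabriel ∩ Wendy: 18:00-18:30.
Zane ∩ Idris ∩ Oliver ∩ Gabriel ∩ Wendy ∩ Sven: 18:00-18:30.

18:00-18:30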